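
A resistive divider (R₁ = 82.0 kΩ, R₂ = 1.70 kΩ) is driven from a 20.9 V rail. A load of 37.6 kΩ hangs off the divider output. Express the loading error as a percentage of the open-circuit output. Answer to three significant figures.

The divider's output (Thévenin) resistance is R₁‖R₂ = 1.665 kΩ.
Fractional drop under load = R_th/(R_th + R_L) = 1.665 / (1.665 + 37.6) = 0.04242.
So the output falls by 4.24 %.

4.24 %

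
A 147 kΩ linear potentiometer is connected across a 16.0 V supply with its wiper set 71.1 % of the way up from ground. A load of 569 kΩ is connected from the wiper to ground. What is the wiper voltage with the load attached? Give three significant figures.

V ≈ 10.8 V

The wiper splits the pot into (1−α)R = 42.48 kΩ above and αR = 104.5 kΩ below.
Lower section ‖ load = 88.30 kΩ.
V_wiper = 16.0 × 88.30/(42.48 + 88.30) = 10.8 V.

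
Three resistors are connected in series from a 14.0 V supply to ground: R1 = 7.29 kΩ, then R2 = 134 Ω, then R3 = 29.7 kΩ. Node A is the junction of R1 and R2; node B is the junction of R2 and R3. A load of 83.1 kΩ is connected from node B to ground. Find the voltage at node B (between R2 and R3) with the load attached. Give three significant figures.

V ≈ 10.5 V

At node B, R3 is in parallel with the load: R3‖R_L = 21880 Ω.
Below node A the resistance is R2 + (R3‖R_L) = 22010 Ω, so V_A = 14.0 × 22010/29300 = 10.52 V.
Then V_B = V_A × (R3‖R_L)/(R2 + R3‖R_L) = 10.52 × 21880/22010 = 10.5 V.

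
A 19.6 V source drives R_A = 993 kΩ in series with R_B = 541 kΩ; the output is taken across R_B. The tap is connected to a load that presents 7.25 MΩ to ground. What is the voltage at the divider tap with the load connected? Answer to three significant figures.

V_out ≈ 6.59 V

The load sits in parallel with R_B: R_B‖R_L = (541 × 7250) / (541 + 7250) = 503.4 kΩ.
V_out = 19.6 × 503.4 / (993 + 503.4) = 19.6 × 503.4/1496 = 6.59 V.
(Unloaded it would have been 6.91 V.)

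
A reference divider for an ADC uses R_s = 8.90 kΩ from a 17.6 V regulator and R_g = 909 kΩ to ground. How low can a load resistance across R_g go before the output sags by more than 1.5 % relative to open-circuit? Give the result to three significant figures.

R_L(min) ≈ 579 kΩ

Output resistance R_th = R_s‖R_g = (8.90 × 909)/917.9 = 8.814 kΩ.
The fractional drop is R_th/(R_th + R_L); requiring this ≤ 0.0150 gives R_L ≥ R_th(1/0.0150 − 1) = 8.814 × 65.67 = 579 kΩ.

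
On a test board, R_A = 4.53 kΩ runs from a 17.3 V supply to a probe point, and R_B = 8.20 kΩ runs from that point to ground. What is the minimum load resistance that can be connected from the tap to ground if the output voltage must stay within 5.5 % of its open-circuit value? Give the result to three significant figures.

Output resistance R_th = R_A‖R_B = (4.53 × 8.20)/12.73 = 2.918 kΩ.
The fractional drop is R_th/(R_th + R_L); requiring this ≤ 0.0550 gives R_L ≥ R_th(1/0.0550 − 1) = 2.918 × 17.18 = 50.1 kΩ.

R_L(min) ≈ 50.1 kΩ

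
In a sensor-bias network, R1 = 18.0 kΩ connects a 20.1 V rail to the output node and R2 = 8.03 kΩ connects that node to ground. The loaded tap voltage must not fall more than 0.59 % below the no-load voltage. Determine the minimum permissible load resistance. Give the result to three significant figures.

Output resistance R_th = R1‖R2 = (18.0 × 8.03)/26.03 = 5.553 kΩ.
The fractional drop is R_th/(R_th + R_L); requiring this ≤ 0.00590 gives R_L ≥ R_th(1/0.00590 − 1) = 5.553 × 168.5 = 936 kΩ.

R_L(min) ≈ 936 kΩ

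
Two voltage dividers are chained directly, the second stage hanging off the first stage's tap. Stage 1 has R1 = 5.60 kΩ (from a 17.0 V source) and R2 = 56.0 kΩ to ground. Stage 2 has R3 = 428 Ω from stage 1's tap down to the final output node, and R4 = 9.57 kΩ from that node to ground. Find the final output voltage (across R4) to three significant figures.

V_out ≈ 9.80 V

Stage 2 presents R3+R4 = 9998 Ω as a load on stage 1's tap.
Stage 1's lower leg becomes R2‖(R3+R4) = 8483 Ω, so V_mid = 17.0 × 8483/14080 = 10.24 V.
Stage 2 is itself unloaded: V_out = V_mid × R4/(R3+R4) = 10.24 × 9570/9998 = 9.80 V.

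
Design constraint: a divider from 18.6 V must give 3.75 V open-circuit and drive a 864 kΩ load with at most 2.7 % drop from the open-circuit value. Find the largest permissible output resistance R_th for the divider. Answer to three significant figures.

R_th ≤ 24.0 kΩ

Loading drop = R_th/(R_th + R_L) ≤ 0.0270, so R_th ≤ R_L · ε/(1−ε) = 864 kΩ × 0.0270/0.9730 = 24.0 kΩ.
(Any R1, R2 with R2/(R1+R2) = 0.202 and R1‖R2 ≤ 24.0 kΩ will meet the spec.)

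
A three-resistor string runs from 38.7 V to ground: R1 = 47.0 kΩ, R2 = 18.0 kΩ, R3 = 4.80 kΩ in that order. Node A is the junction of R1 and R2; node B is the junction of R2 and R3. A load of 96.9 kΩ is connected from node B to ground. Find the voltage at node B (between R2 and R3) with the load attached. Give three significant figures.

At node B, R3 is in parallel with the load: R3‖R_L = 4.573 kΩ.
Below node A the resistance is R2 + (R3‖R_L) = 22.57 kΩ, so V_A = 38.7 × 22.57/69.57 = 12.56 V.
Then V_B = V_A × (R3‖R_L)/(R2 + R3‖R_L) = 12.56 × 4.573/22.57 = 2.54 V.

V ≈ 2.54 V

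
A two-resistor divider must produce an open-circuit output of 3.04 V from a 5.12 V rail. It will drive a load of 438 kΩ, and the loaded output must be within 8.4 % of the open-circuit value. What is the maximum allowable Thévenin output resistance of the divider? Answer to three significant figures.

R_th ≤ 40.2 kΩ

Loading drop = R_th/(R_th + R_L) ≤ 0.0840, so R_th ≤ R_L · ε/(1−ε) = 438 kΩ × 0.0840/0.9160 = 40.2 kΩ.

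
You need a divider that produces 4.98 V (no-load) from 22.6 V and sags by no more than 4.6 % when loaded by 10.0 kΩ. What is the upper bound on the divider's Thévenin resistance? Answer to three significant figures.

R_th ≤ 482 Ω

Loading drop = R_th/(R_th + R_L) ≤ 0.0460, so R_th ≤ R_L · ε/(1−ε) = 10.0 kΩ × 0.0460/0.9540 = 482 Ω.
(Any R1, R2 with R2/(R1+R2) = 0.220 and R1‖R2 ≤ 482 Ω will meet the spec.)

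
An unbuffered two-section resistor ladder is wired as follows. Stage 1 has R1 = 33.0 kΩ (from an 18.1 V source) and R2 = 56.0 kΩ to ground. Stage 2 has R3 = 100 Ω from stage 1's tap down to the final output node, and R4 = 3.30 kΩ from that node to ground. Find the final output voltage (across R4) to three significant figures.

Stage 2 presents R3+R4 = 3400 Ω as a load on stage 1's tap.
Stage 1's lower leg becomes R2‖(R3+R4) = 3205 Ω, so V_mid = 18.1 × 3205/36210 = 1.602 V.
Stage 2 is itself unloaded: V_out = V_mid × R4/(R3+R4) = 1.602 × 3300/3400 = 1.56 V.

V_out ≈ 1.56 V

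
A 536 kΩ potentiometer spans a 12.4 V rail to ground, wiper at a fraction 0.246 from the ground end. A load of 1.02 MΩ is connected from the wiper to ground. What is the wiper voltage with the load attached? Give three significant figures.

The wiper splits the pot into (1−α)R = 404.1 kΩ above and αR = 131.9 kΩ below.
Lower section ‖ load = 116.8 kΩ.
V_wiper = 12.4 × 116.8/(404.1 + 116.8) = 2.78 V.

V ≈ 2.78 V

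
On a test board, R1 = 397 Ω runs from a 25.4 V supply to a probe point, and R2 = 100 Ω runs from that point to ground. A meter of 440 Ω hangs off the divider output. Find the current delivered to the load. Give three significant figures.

R2‖R_L = 81.48 Ω; V_out = 25.4 × 81.48/478.5 = 4.325 V.
I_L = V_out / R_L = 4.325 / 440 Ω = 9.83 mA.

I_L ≈ 9.83 mA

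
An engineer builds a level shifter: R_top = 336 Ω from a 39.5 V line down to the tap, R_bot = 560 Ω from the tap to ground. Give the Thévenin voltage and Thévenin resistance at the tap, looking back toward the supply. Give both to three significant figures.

V_th = 24.7 V, R_th = 210 Ω

V_th is the open-circuit tap voltage: 39.5 × 560/(336 + 560) = 24.7 V.
With the supply zeroed, R_top and R_bot appear in parallel from the tap: R_th = R_top‖R_bot = (336 × 560)/896.0 = 210 Ω.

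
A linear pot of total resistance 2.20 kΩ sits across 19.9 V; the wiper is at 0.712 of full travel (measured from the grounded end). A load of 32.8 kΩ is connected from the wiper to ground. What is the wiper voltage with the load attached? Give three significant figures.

V ≈ 14.0 V

The wiper splits the pot into (1−α)R = 633.6 Ω above and αR = 1566 Ω below.
Lower section ‖ load = 1495 Ω.
V_wiper = 19.9 × 1495/(633.6 + 1495) = 14.0 V.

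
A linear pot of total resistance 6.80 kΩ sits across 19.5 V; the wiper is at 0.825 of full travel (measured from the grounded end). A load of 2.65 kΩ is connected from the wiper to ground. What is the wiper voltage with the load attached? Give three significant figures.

The wiper splits the pot into (1−α)R = 1.190 kΩ above and αR = 5.610 kΩ below.
Lower section ‖ load = 1.800 kΩ.
V_wiper = 19.5 × 1.800/(1.190 + 1.800) = 11.7 V.

V ≈ 11.7 V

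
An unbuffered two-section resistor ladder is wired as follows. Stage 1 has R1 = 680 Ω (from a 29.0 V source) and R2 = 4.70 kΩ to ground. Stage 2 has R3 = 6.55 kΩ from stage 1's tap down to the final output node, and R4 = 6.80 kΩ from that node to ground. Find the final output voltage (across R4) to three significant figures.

V_out ≈ 12.4 V

Stage 2 presents R3+R4 = 13350 Ω as a load on stage 1's tap.
Stage 1's lower leg becomes R2‖(R3+R4) = 3476 Ω, so V_mid = 29.0 × 3476/4156 = 24.26 V.
Stage 2 is itself unloaded: V_out = V_mid × R4/(R3+R4) = 24.26 × 6800/13350 = 12.4 V.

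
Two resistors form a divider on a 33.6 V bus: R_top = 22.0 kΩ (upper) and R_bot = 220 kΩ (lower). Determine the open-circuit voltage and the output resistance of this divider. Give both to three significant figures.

V_th is the open-circuit tap voltage: 33.6 × 220/(22.0 + 220) = 30.5 V.
With the supply zeroed, R_top and R_bot appear in parallel from the tap: R_th = R_top‖R_bot = (22.0 × 220)/242.0 = 20.0 kΩ.

V_th = 30.5 V, R_th = 20.0 kΩ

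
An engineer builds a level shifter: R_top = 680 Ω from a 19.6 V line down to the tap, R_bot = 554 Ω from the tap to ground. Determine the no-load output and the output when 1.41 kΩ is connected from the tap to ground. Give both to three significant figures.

Unloaded: 8.80 V; loaded: 7.23 V

Open-circuit: V = 19.6 × 554/(680 + 554) = 8.80 V.
With the load, R_bot becomes R_bot‖R_L = 397.7 Ω, so V = 19.6 × 397.7/1078 = 7.23 V.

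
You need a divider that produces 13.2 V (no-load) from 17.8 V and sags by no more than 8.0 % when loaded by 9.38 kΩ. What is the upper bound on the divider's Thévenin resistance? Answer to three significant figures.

Loading drop = R_th/(R_th + R_L) ≤ 0.0800, so R_th ≤ R_L · ε/(1−ε) = 9.38 kΩ × 0.0800/0.9200 = 816 Ω.

R_th ≤ 816 Ω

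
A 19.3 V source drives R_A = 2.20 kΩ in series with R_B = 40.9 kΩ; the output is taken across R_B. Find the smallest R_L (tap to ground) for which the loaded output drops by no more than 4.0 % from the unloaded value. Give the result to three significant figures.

Output resistance R_th = R_A‖R_B = (2.20 × 40.9)/43.10 = 2.088 kΩ.
The fractional drop is R_th/(R_th + R_L); requiring this ≤ 0.0400 gives R_L ≥ R_th(1/0.0400 − 1) = 2.088 × 24.00 = 50.1 kΩ.

R_L(min) ≈ 50.1 kΩ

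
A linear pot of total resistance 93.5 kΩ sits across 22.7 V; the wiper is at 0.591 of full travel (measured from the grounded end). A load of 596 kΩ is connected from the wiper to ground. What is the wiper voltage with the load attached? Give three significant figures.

V ≈ 12.9 V

The wiper splits the pot into (1−α)R = 38.24 kΩ above and αR = 55.26 kΩ below.
Lower section ‖ load = 50.57 kΩ.
V_wiper = 22.7 × 50.57/(38.24 + 50.57) = 12.9 V.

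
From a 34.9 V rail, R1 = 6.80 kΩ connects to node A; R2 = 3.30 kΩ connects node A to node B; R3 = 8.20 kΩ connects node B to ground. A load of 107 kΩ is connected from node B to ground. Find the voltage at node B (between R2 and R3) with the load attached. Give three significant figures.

V ≈ 15.0 V

At node B, R3 is in parallel with the load: R3‖R_L = 7.616 kΩ.
Below node A the resistance is R2 + (R3‖R_L) = 10.92 kΩ, so V_A = 34.9 × 10.92/17.72 = 21.50 V.
Then V_B = V_A × (R3‖R_L)/(R2 + R3‖R_L) = 21.50 × 7.616/10.92 = 15.0 V.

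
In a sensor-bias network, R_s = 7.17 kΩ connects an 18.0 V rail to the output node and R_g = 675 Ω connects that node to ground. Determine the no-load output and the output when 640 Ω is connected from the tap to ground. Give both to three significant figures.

Unloaded: 1.55 V; loaded: 0.789 V

Open-circuit: V = 18.0 × 675/(7170 + 675) = 1.55 V.
With the load, R_g becomes R_g‖R_L = 328.5 Ω, so V = 18.0 × 328.5/7499 = 0.789 V.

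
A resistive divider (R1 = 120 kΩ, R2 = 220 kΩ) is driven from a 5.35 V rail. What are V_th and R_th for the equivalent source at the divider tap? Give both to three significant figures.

V_th is the open-circuit tap voltage: 5.35 × 220/(120 + 220) = 3.46 V.
With the supply zeroed, R1 and R2 appear in parallel from the tap: R_th = R1‖R2 = (120 × 220)/340.0 = 77.6 kΩ.

V_th = 3.46 V, R_th = 77.6 kΩ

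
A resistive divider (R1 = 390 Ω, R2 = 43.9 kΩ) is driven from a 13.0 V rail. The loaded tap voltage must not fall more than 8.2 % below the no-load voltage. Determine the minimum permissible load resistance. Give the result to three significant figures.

Output resistance R_th = R1‖R2 = (390 × 43900)/44290 = 386.6 Ω.
The fractional drop is R_th/(R_th + R_L); requiring this ≤ 0.0820 gives R_L ≥ R_th(1/0.0820 − 1) = 386.6 × 11.20 = 4.33 kΩ.

R_L(min) ≈ 4.33 kΩ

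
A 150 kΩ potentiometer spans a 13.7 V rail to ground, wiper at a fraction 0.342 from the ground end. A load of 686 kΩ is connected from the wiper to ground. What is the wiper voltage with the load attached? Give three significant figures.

V ≈ 4.47 V

The wiper splits the pot into (1−α)R = 98.70 kΩ above and αR = 51.30 kΩ below.
Lower section ‖ load = 47.73 kΩ.
V_wiper = 13.7 × 47.73/(98.70 + 47.73) = 4.47 V.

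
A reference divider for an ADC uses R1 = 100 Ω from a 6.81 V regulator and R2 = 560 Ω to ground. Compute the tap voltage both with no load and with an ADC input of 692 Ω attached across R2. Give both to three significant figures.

Open-circuit: V = 6.81 × 560/(100 + 560) = 5.78 V.
With the load, R2 becomes R2‖R_L = 309.5 Ω, so V = 6.81 × 309.5/409.5 = 5.15 V.

Unloaded: 5.78 V; loaded: 5.15 V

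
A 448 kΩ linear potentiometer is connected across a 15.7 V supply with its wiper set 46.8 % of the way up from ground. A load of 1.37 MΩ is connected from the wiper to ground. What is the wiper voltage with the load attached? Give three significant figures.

The wiper splits the pot into (1−α)R = 238.3 kΩ above and αR = 209.7 kΩ below.
Lower section ‖ load = 181.8 kΩ.
V_wiper = 15.7 × 181.8/(238.3 + 181.8) = 6.79 V.

V ≈ 6.79 V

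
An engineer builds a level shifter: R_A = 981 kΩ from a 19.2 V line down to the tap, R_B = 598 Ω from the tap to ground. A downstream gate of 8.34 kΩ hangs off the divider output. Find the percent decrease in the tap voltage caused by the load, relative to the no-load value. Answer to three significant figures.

6.69 %

The divider's output (Thévenin) resistance is R_A‖R_B = 597.6 Ω.
Fractional drop under load = R_th/(R_th + R_L) = 597.6 / (597.6 + 8340) = 0.06687.
So the output falls by 6.69 %.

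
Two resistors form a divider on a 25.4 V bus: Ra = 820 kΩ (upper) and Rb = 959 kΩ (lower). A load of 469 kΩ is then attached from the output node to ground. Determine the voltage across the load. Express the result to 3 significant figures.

V_out ≈ 7.05 V

The load sits in parallel with Rb: Rb‖R_L = (959 × 469) / (959 + 469) = 315.0 kΩ.
V_out = 25.4 × 315.0 / (820 + 315.0) = 25.4 × 315.0/1135 = 7.05 V.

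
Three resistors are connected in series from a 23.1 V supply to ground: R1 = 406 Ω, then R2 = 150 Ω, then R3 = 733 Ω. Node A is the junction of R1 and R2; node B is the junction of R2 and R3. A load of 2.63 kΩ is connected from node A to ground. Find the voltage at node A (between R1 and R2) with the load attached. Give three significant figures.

Below node A the series string R2+R3 = 883.0 Ω sits in parallel with the 2630 Ω load: 661.1 Ω.
V_A = 23.1 × 661.1/(406 + 661.1) = 14.3 V.

V ≈ 14.3 V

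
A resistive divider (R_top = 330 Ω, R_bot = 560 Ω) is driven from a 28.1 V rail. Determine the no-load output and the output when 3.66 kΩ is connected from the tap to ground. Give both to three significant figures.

Open-circuit: V = 28.1 × 560/(330 + 560) = 17.7 V.
With the load, R_bot becomes R_bot‖R_L = 485.7 Ω, so V = 28.1 × 485.7/815.7 = 16.7 V.

Unloaded: 17.7 V; loaded: 16.7 V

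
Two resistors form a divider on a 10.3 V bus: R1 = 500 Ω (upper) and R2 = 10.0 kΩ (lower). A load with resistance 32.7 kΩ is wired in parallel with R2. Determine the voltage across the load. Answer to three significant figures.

V_out ≈ 9.67 V

The load sits in parallel with R2: R2‖R_L = (10000 × 32700) / (10000 + 32700) = 7658 Ω.
V_out = 10.3 × 7658 / (500 + 7658) = 10.3 × 7658/8158 = 9.67 V.
(Unloaded it would have been 9.81 V.)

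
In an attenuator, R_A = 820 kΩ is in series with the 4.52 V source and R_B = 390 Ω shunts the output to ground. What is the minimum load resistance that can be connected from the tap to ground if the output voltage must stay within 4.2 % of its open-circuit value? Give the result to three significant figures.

Output resistance R_th = R_A‖R_B = (820000 × 390)/820400 = 389.8 Ω.
The fractional drop is R_th/(R_th + R_L); requiring this ≤ 0.0420 gives R_L ≥ R_th(1/0.0420 − 1) = 389.8 × 22.81 = 8.89 kΩ.

R_L(min) ≈ 8.89 kΩ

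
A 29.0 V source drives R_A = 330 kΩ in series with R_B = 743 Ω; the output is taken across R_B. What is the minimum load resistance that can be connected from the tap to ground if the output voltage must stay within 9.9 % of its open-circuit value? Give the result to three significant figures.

R_L(min) ≈ 6.75 kΩ

Output resistance R_th = R_A‖R_B = (330000 × 743)/330700 = 741.3 Ω.
The fractional drop is R_th/(R_th + R_L); requiring this ≤ 0.0990 gives R_L ≥ R_th(1/0.0990 − 1) = 741.3 × 9.101 = 6.75 kΩ.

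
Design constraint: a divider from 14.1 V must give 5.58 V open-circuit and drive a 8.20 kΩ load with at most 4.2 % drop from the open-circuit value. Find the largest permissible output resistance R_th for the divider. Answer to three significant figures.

R_th ≤ 359 Ω

Loading drop = R_th/(R_th + R_L) ≤ 0.0420, so R_th ≤ R_L · ε/(1−ε) = 8.20 kΩ × 0.0420/0.9580 = 359 Ω.
(Any R1, R2 with R2/(R1+R2) = 0.396 and R1‖R2 ≤ 359 Ω will meet the spec.)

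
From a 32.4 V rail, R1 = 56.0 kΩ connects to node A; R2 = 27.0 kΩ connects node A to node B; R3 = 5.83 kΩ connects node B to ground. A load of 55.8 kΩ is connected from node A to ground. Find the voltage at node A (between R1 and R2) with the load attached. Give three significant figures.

V ≈ 8.73 V

Below node A the series string R2+R3 = 32.83 kΩ sits in parallel with the 55.8 kΩ load: 20.67 kΩ.
V_A = 32.4 × 20.67/(56.0 + 20.67) = 8.73 V.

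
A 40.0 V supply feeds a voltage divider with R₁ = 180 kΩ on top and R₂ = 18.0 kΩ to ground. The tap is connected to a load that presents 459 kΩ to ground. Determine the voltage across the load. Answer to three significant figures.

The load sits in parallel with R₂: R₂‖R_L = (18.0 × 459) / (18.0 + 459) = 17.32 kΩ.
V_out = 40.0 × 17.32 / (180 + 17.32) = 40.0 × 17.32/197.3 = 3.51 V.

V_out ≈ 3.51 V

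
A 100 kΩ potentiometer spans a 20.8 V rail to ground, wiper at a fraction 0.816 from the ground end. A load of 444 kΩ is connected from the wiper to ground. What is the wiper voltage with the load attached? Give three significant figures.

The wiper splits the pot into (1−α)R = 18.40 kΩ above and αR = 81.60 kΩ below.
Lower section ‖ load = 68.93 kΩ.
V_wiper = 20.8 × 68.93/(18.40 + 68.93) = 16.4 V.

V ≈ 16.4 V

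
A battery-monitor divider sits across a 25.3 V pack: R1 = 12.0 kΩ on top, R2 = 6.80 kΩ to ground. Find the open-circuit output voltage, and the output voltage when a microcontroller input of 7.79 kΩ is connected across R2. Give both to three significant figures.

Unloaded: 9.15 V; loaded: 5.88 V

Open-circuit: V = 25.3 × 6.80/(12.0 + 6.80) = 9.15 V.
With the load, R2 becomes R2‖R_L = 3.631 kΩ, so V = 25.3 × 3.631/15.63 = 5.88 V.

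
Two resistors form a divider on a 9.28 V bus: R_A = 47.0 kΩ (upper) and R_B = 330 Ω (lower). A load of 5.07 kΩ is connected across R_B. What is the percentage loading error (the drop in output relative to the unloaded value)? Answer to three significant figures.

The divider's output (Thévenin) resistance is R_A‖R_B = 327.7 Ω.
Fractional drop under load = R_th/(R_th + R_L) = 327.7 / (327.7 + 5070) = 0.06071.
So the output falls by 6.07 %.

6.07 %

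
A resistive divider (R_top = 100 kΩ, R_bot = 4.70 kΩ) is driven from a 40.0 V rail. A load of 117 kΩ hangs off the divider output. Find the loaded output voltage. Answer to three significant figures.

The load sits in parallel with R_bot: R_bot‖R_L = (4.70 × 117) / (4.70 + 117) = 4.518 kΩ.
V_out = 40.0 × 4.518 / (100 + 4.518) = 40.0 × 4.518/104.5 = 1.73 V.
(Unloaded it would have been 1.80 V.)

V_out ≈ 1.73 V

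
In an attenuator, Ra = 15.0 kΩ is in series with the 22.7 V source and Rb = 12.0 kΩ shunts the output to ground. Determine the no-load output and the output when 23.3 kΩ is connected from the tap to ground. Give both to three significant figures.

Open-circuit: V = 22.7 × 12.0/(15.0 + 12.0) = 10.1 V.
With the load, Rb becomes Rb‖R_L = 7.921 kΩ, so V = 22.7 × 7.921/22.92 = 7.84 V.

Unloaded: 10.1 V; loaded: 7.84 V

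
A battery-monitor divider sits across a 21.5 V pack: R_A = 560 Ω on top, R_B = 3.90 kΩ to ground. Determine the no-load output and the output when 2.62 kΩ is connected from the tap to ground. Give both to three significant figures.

Unloaded: 18.8 V; loaded: 15.8 V

Open-circuit: V = 21.5 × 3900/(560 + 3900) = 18.8 V.
With the load, R_B becomes R_B‖R_L = 1567 Ω, so V = 21.5 × 1567/2127 = 15.8 V.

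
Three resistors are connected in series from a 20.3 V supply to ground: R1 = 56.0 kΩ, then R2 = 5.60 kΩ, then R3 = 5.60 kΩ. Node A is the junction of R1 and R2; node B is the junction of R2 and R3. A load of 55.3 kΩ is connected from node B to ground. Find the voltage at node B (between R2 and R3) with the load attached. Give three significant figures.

V ≈ 1.55 V

At node B, R3 is in parallel with the load: R3‖R_L = 5.085 kΩ.
Below node A the resistance is R2 + (R3‖R_L) = 10.69 kΩ, so V_A = 20.3 × 10.69/66.69 = 3.253 V.
Then V_B = V_A × (R3‖R_L)/(R2 + R3‖R_L) = 3.253 × 5.085/10.69 = 1.55 V.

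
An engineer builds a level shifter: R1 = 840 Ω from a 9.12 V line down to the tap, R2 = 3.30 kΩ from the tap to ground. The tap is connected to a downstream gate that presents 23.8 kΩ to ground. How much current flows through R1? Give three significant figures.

R2‖R_L = 2898 Ω, so the source sees R1 + R2‖R_L = 3738 Ω.
I = 9.12 V / 3738 Ω = 2.44 mA.

I ≈ 2.44 mA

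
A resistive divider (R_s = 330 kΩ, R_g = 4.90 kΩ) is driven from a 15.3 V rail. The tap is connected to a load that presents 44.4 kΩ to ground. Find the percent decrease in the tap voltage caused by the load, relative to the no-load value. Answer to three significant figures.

9.81 %

The divider's output (Thévenin) resistance is R_s‖R_g = 4.828 kΩ.
Fractional drop under load = R_th/(R_th + R_L) = 4.828 / (4.828 + 44.4) = 0.09808.
So the output falls by 9.81 %.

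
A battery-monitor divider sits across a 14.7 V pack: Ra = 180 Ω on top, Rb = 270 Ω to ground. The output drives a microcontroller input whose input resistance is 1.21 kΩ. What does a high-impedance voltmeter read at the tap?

V_out ≈ 8.10 V

The load sits in parallel with Rb: Rb‖R_L = (270 × 1210) / (270 + 1210) = 220.7 Ω.
V_out = 14.7 × 220.7 / (180 + 220.7) = 14.7 × 220.7/400.7 = 8.10 V.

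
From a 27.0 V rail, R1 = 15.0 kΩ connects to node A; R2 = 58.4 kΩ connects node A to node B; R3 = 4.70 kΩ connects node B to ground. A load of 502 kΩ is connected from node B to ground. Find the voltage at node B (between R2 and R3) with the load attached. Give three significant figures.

V ≈ 1.61 V

At node B, R3 is in parallel with the load: R3‖R_L = 4.656 kΩ.
Below node A the resistance is R2 + (R3‖R_L) = 63.06 kΩ, so V_A = 27.0 × 63.06/78.06 = 21.81 V.
Then V_B = V_A × (R3‖R_L)/(R2 + R3‖R_L) = 21.81 × 4.656/63.06 = 1.61 V.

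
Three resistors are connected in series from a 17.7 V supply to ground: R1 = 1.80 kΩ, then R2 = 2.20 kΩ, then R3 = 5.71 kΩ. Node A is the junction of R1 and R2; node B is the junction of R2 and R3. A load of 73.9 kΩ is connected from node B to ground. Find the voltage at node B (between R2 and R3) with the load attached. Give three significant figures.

At node B, R3 is in parallel with the load: R3‖R_L = 5.300 kΩ.
Below node A the resistance is R2 + (R3‖R_L) = 7.500 kΩ, so V_A = 17.7 × 7.500/9.300 = 14.27 V.
Then V_B = V_A × (R3‖R_L)/(R2 + R3‖R_L) = 14.27 × 5.300/7.500 = 10.1 V.

V ≈ 10.1 V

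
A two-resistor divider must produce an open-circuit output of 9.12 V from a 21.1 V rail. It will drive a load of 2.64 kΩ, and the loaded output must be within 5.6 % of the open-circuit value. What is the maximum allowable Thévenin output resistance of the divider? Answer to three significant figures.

R_th ≤ 157 Ω

Loading drop = R_th/(R_th + R_L) ≤ 0.0560, so R_th ≤ R_L · ε/(1−ε) = 2.64 kΩ × 0.0560/0.9440 = 157 Ω.
(Any R1, R2 with R2/(R1+R2) = 0.432 and R1‖R2 ≤ 157 Ω will meet the spec.)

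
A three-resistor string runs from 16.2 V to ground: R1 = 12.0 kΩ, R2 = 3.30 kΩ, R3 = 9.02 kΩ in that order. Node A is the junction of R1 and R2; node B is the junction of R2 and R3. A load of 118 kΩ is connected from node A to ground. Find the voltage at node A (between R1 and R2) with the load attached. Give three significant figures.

Below node A the series string R2+R3 = 12.32 kΩ sits in parallel with the 118 kΩ load: 11.16 kΩ.
V_A = 16.2 × 11.16/(12.0 + 11.16) = 7.80 V.

V ≈ 7.80 V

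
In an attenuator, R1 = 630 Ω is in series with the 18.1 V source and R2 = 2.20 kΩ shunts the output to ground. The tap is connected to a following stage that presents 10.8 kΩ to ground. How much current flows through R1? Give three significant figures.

I ≈ 7.36 mA

R2‖R_L = 1828 Ω, so the source sees R1 + R2‖R_L = 2458 Ω.
I = 18.1 V / 2458 Ω = 7.36 mA.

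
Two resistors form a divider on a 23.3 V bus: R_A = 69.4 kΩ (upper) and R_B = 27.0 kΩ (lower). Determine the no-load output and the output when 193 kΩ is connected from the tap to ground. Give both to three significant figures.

Unloaded: 6.53 V; loaded: 5.93 V

Open-circuit: V = 23.3 × 27.0/(69.4 + 27.0) = 6.53 V.
With the load, R_B becomes R_B‖R_L = 23.69 kΩ, so V = 23.3 × 23.69/93.09 = 5.93 V.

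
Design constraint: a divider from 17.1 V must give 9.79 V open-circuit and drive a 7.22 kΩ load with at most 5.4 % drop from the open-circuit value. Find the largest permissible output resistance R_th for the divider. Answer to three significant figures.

Loading drop = R_th/(R_th + R_L) ≤ 0.0540, so R_th ≤ R_L · ε/(1−ε) = 7.22 kΩ × 0.0540/0.9460 = 412 Ω.
(Any R1, R2 with R2/(R1+R2) = 0.573 and R1‖R2 ≤ 412 Ω will meet the spec.)

R_th ≤ 412 Ω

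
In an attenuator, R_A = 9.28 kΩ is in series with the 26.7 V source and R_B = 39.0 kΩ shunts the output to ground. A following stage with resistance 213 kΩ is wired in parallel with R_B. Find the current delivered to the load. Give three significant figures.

I_L ≈ 0.0978 mA

R_B‖R_L = 32.96 kΩ; V_out = 26.7 × 32.96/42.24 = 20.83 V.
I_L = V_out / R_L = 20.83 / 213 kΩ = 0.0978 mA.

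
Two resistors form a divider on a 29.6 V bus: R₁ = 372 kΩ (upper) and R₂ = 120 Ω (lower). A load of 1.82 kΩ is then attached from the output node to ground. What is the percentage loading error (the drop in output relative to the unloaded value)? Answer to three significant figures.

The divider's output (Thévenin) resistance is R₁‖R₂ = 120.0 Ω.
Fractional drop under load = R_th/(R_th + R_L) = 120.0 / (120.0 + 1820) = 0.06184.
So the output falls by 6.18 %.

6.18 %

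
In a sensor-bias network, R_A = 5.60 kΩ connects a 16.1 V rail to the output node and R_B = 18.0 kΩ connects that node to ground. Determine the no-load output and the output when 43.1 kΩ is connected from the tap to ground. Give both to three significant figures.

Open-circuit: V = 16.1 × 18.0/(5.60 + 18.0) = 12.3 V.
With the load, R_B becomes R_B‖R_L = 12.70 kΩ, so V = 16.1 × 12.70/18.30 = 11.2 V.

Unloaded: 12.3 V; loaded: 11.2 V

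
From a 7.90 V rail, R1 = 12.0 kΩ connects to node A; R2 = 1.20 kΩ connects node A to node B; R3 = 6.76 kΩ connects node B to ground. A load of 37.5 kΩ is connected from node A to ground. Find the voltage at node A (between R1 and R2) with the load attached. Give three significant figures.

V ≈ 2.79 V

Below node A the series string R2+R3 = 7.960 kΩ sits in parallel with the 37.5 kΩ load: 6.566 kΩ.
V_A = 7.90 × 6.566/(12.0 + 6.566) = 2.79 V.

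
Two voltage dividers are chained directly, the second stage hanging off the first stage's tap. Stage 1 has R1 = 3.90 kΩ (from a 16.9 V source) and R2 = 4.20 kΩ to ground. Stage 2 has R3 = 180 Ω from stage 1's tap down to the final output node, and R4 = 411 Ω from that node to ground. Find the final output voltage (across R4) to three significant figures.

V_out ≈ 1.38 V

Stage 2 presents R3+R4 = 591.0 Ω as a load on stage 1's tap.
Stage 1's lower leg becomes R2‖(R3+R4) = 518.1 Ω, so V_mid = 16.9 × 518.1/4418 = 1.982 V.
Stage 2 is itself unloaded: V_out = V_mid × R4/(R3+R4) = 1.982 × 411/591.0 = 1.38 V.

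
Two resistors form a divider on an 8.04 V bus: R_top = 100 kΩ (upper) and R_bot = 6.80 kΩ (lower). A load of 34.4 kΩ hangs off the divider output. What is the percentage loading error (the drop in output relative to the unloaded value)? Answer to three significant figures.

Unloaded V = 8.04 × 6.80/106.8 = 0.5119 V.
Loaded: R_bot‖R_L = 5.678 kΩ, giving V = 8.04 × 5.678/105.7 = 0.4320 V.
Drop = (0.5119 − 0.4320) / 0.5119 = 15.6 %.

15.6 %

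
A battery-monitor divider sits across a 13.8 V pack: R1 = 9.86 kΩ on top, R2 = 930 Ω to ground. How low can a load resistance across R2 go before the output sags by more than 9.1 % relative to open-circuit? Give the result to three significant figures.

R_L(min) ≈ 8.49 kΩ

Output resistance R_th = R1‖R2 = (9860 × 930)/10790 = 849.8 Ω.
The fractional drop is R_th/(R_th + R_L); requiring this ≤ 0.0910 gives R_L ≥ R_th(1/0.0910 − 1) = 849.8 × 9.989 = 8.49 kΩ.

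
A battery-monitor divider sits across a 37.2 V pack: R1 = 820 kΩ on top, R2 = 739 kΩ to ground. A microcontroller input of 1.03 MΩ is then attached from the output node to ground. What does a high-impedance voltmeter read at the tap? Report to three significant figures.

V_out ≈ 12.8 V

The load sits in parallel with R2: R2‖R_L = (739 × 1030) / (739 + 1030) = 430.3 kΩ.
V_out = 37.2 × 430.3 / (820 + 430.3) = 37.2 × 430.3/1250 = 12.8 V.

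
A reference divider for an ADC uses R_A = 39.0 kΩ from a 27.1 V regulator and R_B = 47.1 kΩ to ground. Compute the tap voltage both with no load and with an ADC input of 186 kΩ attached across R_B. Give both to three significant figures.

Unloaded: 14.8 V; loaded: 13.3 V

Open-circuit: V = 27.1 × 47.1/(39.0 + 47.1) = 14.8 V.
With the load, R_B becomes R_B‖R_L = 37.58 kΩ, so V = 27.1 × 37.58/76.58 = 13.3 V.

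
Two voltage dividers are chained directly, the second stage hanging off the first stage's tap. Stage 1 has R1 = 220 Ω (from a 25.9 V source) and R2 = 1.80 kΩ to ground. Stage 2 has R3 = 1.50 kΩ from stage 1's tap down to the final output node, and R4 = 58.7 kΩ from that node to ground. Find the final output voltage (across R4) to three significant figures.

Stage 2 presents R3+R4 = 60200 Ω as a load on stage 1's tap.
Stage 1's lower leg becomes R2‖(R3+R4) = 1748 Ω, so V_mid = 25.9 × 1748/1968 = 23.00 V.
Stage 2 is itself unloaded: V_out = V_mid × R4/(R3+R4) = 23.00 × 58700/60200 = 22.4 V.

V_out ≈ 22.4 V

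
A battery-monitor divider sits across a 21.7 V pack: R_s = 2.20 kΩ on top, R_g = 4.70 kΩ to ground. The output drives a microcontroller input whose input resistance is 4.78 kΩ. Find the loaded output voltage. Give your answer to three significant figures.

V_out ≈ 11.3 V

The load sits in parallel with R_g: R_g‖R_L = (4.70 × 4.78) / (4.70 + 4.78) = 2.370 kΩ.
V_out = 21.7 × 2.370 / (2.20 + 2.370) = 21.7 × 2.370/4.570 = 11.3 V.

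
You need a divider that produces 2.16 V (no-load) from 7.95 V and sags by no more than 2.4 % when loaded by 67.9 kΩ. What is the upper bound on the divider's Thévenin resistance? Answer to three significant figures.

Loading drop = R_th/(R_th + R_L) ≤ 0.0240, so R_th ≤ R_L · ε/(1−ε) = 67.9 kΩ × 0.0240/0.9760 = 1.67 kΩ.
(Any R1, R2 with R2/(R1+R2) = 0.272 and R1‖R2 ≤ 1.67 kΩ will meet the spec.)

R_th ≤ 1.67 kΩ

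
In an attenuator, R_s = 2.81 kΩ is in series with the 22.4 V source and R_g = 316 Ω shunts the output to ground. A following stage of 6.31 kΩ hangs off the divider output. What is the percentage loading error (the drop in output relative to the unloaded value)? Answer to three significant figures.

4.31 %

The divider's output (Thévenin) resistance is R_s‖R_g = 284.1 Ω.
Fractional drop under load = R_th/(R_th + R_L) = 284.1 / (284.1 + 6310) = 0.04308.
So the output falls by 4.31 %.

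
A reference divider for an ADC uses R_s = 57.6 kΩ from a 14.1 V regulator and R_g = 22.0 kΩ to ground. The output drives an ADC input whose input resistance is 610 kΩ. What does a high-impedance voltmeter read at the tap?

V_out ≈ 3.80 V

The load sits in parallel with R_g: R_g‖R_L = (22.0 × 610) / (22.0 + 610) = 21.23 kΩ.
V_out = 14.1 × 21.23 / (57.6 + 21.23) = 14.1 × 21.23/78.83 = 3.80 V.
(Unloaded it would have been 3.90 V.)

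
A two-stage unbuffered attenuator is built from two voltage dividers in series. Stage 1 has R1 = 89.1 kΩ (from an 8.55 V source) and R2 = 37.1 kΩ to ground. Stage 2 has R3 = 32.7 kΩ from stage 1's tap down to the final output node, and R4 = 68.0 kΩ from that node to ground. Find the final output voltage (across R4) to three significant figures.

V_out ≈ 1.35 V

Stage 2 presents R3+R4 = 100.7 kΩ as a load on stage 1's tap.
Stage 1's lower leg becomes R2‖(R3+R4) = 27.11 kΩ, so V_mid = 8.55 × 27.11/116.2 = 1.995 V.
Stage 2 is itself unloaded: V_out = V_mid × R4/(R3+R4) = 1.995 × 68.0/100.7 = 1.35 V.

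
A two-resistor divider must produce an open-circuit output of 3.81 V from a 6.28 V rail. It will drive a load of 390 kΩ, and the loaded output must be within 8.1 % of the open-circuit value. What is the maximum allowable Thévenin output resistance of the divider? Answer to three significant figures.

Loading drop = R_th/(R_th + R_L) ≤ 0.0810, so R_th ≤ R_L · ε/(1−ε) = 390 kΩ × 0.0810/0.9190 = 34.4 kΩ.
(Any R1, R2 with R2/(R1+R2) = 0.607 and R1‖R2 ≤ 34.4 kΩ will meet the spec.)

R_th ≤ 34.4 kΩ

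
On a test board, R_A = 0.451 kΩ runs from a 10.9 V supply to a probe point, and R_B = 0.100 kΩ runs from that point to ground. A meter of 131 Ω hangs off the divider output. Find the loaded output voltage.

V_out ≈ 1.22 V

The load sits in parallel with R_B: R_B‖R_L = (100 × 131) / (100 + 131) = 56.71 Ω.
V_out = 10.9 × 56.71 / (451 + 56.71) = 10.9 × 56.71/507.7 = 1.22 V.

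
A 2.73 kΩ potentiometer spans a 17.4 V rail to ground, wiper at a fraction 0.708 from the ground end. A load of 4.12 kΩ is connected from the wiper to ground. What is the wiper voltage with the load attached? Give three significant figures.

The wiper splits the pot into (1−α)R = 797.2 Ω above and αR = 1933 Ω below.
Lower section ‖ load = 1316 Ω.
V_wiper = 17.4 × 1316/(797.2 + 1316) = 10.8 V.

V ≈ 10.8 V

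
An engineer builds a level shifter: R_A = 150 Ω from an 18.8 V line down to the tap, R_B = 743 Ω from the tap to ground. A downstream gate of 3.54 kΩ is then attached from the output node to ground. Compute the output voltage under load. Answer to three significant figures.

The load sits in parallel with R_B: R_B‖R_L = (743 × 3540) / (743 + 3540) = 614.1 Ω.
V_out = 18.8 × 614.1 / (150 + 614.1) = 18.8 × 614.1/764.1 = 15.1 V.
(Unloaded it would have been 15.6 V.)

V_out ≈ 15.1 V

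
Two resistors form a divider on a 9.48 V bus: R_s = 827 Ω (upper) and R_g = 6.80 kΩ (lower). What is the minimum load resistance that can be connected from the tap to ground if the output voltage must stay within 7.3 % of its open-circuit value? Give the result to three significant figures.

Output resistance R_th = R_s‖R_g = (827 × 6800)/7627 = 737.3 Ω.
The fractional drop is R_th/(R_th + R_L); requiring this ≤ 0.0730 gives R_L ≥ R_th(1/0.0730 − 1) = 737.3 × 12.70 = 9.36 kΩ.

R_L(min) ≈ 9.36 kΩ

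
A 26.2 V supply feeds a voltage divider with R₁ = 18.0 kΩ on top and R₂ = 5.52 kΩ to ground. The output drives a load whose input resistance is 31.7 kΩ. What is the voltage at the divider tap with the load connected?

V_out ≈ 5.43 V

The load sits in parallel with R₂: R₂‖R_L = (5.52 × 31.7) / (5.52 + 31.7) = 4.701 kΩ.
V_out = 26.2 × 4.701 / (18.0 + 4.701) = 26.2 × 4.701/22.70 = 5.43 V.
(Unloaded it would have been 6.15 V.)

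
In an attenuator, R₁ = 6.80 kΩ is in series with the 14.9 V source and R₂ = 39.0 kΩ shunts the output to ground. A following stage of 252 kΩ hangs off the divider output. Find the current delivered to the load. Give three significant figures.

R₂‖R_L = 33.77 kΩ; V_out = 14.9 × 33.77/40.57 = 12.40 V.
I_L = V_out / R_L = 12.40 / 252 kΩ = 0.0492 mA.

I_L ≈ 0.0492 mA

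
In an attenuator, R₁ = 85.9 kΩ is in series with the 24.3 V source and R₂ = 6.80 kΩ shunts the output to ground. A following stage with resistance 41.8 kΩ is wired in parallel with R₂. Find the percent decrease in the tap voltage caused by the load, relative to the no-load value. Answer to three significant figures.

Unloaded V = 24.3 × 6.80/92.70 = 1.7825 V.
Loaded: R₂‖R_L = 5.849 kΩ, giving V = 24.3 × 5.849/91.75 = 1.5490 V.
Drop = (1.7825 − 1.5490) / 1.7825 = 13.1 %.

13.1 %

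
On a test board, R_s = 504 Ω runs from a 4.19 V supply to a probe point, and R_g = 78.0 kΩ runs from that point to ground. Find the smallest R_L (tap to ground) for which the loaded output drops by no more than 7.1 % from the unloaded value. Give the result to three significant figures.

Output resistance R_th = R_s‖R_g = (504 × 78000)/78500 = 500.8 Ω.
The fractional drop is R_th/(R_th + R_L); requiring this ≤ 0.0710 gives R_L ≥ R_th(1/0.0710 − 1) = 500.8 × 13.08 = 6.55 kΩ.

R_L(min) ≈ 6.55 kΩ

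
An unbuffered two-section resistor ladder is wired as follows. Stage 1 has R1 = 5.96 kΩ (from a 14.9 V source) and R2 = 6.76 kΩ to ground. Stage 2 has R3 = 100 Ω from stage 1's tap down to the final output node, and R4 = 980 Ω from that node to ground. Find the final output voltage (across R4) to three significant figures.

V_out ≈ 1.83 V

Stage 2 presents R3+R4 = 1080 Ω as a load on stage 1's tap.
Stage 1's lower leg becomes R2‖(R3+R4) = 931.2 Ω, so V_mid = 14.9 × 931.2/6891 = 2.013 V.
Stage 2 is itself unloaded: V_out = V_mid × R4/(R3+R4) = 2.013 × 980/1080 = 1.83 V.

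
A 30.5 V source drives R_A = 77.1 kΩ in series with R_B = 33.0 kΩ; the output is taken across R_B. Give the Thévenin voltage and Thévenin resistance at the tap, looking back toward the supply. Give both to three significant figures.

V_th is the open-circuit tap voltage: 30.5 × 33.0/(77.1 + 33.0) = 9.14 V.
With the supply zeroed, R_A and R_B appear in parallel from the tap: R_th = R_A‖R_B = (77.1 × 33.0)/110.1 = 23.1 kΩ.

V_th = 9.14 V, R_th = 23.1 kΩ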